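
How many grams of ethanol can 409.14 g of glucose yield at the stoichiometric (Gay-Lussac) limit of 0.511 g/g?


Theoretical ethanol yield: m_EtOH = 0.511 * m_glucose
m_EtOH = 0.511 * 409.14 = 209.0705 g

209.0705 g


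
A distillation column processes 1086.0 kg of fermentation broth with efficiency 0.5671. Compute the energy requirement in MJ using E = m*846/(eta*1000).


E = m * 846 / (eta * 1000)
= 1086.0 * 846 / (0.5671 * 1000)
= 1620.0952 MJ

1620.0952 MJ


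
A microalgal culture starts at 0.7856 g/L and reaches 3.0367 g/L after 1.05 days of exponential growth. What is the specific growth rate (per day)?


mu = ln(X2/X1) / dt
= ln(3.0367/0.7856) / 1.05
= 1.2877 per day

1.2877 per day


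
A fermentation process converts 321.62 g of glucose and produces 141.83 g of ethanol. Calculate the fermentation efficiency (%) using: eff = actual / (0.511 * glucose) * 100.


Fermentation efficiency = (actual / (0.511 * glucose)) * 100
= (141.83 / (0.511 * 321.62)) * 100
= 86.2987%

86.2987%


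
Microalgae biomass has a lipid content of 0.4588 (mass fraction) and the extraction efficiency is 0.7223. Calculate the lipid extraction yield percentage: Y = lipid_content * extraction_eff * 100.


Y = lipid_content * extraction_eff * 100
= 0.4588 * 0.7223 * 100
= 33.1391%

33.1391%


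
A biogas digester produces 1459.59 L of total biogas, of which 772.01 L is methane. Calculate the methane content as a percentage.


CH4% = V_CH4 / V_total * 100
= 772.01 / 1459.59 * 100
= 52.8923%

52.8923%


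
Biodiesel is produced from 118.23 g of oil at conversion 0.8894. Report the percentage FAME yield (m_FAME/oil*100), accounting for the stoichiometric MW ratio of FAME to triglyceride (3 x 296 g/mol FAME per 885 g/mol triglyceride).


m_FAME = oil * conv * (3 * 296 / 885) = oil * conv * (888/885)
= 118.23 * 0.8894 * 888 / 885
= 105.5102 g
Y = m_FAME / oil * 100 = conv * (888/885) * 100
= 0.8894 * 888 / 885 * 100
= 89.24%

89.24%


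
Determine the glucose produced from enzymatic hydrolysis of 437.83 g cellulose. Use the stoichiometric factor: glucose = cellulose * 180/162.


glucose = cellulose * 180/162
= 437.83 * 180/162
= 486.4778 g

486.4778 g


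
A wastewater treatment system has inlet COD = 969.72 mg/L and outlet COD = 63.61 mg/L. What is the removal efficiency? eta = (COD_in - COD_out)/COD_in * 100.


eta = (COD_in - COD_out) / COD_in * 100
= (969.72 - 63.61) / 969.72 * 100
= 93.4404%

93.4404%


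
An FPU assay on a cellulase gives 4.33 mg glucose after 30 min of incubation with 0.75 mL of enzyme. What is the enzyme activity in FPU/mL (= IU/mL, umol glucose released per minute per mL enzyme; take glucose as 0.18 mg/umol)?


Activity = glucose_mg / (0.18 mg/umol * V_mL * t_min)
= 4.33 / (0.18 * 0.75 * 30)
= 1.0691 FPU/mL

1.0691 FPU/mL


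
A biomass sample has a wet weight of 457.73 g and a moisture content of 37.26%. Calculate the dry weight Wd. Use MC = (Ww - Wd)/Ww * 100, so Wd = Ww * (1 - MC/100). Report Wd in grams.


Wd = Ww * (1 - MC/100)
= 457.73 * (1 - 37.26/100)
= 287.1798 g

287.1798 g


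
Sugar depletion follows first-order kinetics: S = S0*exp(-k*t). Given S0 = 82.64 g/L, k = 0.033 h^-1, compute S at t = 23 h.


S = S0 * exp(-k * t)
S = 82.64 * exp(-0.033 * 23)
S = 38.6866 g/L

38.6866 g/L


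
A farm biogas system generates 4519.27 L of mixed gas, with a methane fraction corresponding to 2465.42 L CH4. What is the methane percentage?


CH4% = V_CH4 / V_total * 100
= 2465.42 / 4519.27 * 100
= 54.5535%

54.5535%


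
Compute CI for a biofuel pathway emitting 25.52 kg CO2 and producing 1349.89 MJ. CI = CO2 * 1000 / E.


CI = CO2 * 1000 / E
= 25.52 * 1000 / 1349.89
= 18.9052 g CO2/MJ

18.9052 g CO2/MJ


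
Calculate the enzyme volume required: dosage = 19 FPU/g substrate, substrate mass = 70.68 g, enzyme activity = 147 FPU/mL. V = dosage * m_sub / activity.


V = dosage * m_sub / activity
V = 19 * 70.68 / 147
V = 9.1355 mL

9.1355 mL


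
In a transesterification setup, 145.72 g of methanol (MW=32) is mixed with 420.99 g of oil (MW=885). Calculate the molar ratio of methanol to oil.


Molar ratio = n_MeOH / n_oil = (MeOH/32) / (oil/885) = (MeOH * 885) / (32 * oil)
= (145.72 * 885) / (32 * 420.99)
= 9.5728

9.5728


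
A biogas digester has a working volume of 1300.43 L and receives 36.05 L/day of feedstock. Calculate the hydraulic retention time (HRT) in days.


HRT = V / Q
= 1300.43 / 36.05
= 36.0730 days

36.0730 days


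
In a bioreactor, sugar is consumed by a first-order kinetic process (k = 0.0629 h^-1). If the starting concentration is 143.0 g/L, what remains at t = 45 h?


S = S0 * exp(-k * t)
S = 143.0 * exp(-0.0629 * 45)
S = 8.4346 g/L

8.4346 g/L


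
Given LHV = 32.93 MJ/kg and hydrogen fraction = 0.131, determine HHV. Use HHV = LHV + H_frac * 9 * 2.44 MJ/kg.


HHV = LHV + H_frac * 9 * 2.44
= 32.93 + 0.131 * 9 * 2.44
= 35.8068 MJ/kg

35.8068 MJ/kg


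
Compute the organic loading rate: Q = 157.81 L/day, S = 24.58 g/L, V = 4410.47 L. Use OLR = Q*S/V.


OLR = Q * S / V
= 157.81 * 24.58 / 4410.47
= 0.8795 g/L/day

0.8795 g/L/day


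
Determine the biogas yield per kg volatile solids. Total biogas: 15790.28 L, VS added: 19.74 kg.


Y = V / VS
= 15790.28 / 19.74
= 799.9129 L/kg VS

799.9129 L/kg VS


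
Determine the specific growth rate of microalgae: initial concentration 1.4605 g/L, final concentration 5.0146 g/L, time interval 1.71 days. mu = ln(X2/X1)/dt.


mu = ln(X2/X1) / dt
= ln(5.0146/1.4605) / 1.71
= 0.7214 per day

0.7214 per day


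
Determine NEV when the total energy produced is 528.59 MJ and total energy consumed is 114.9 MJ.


NEV = E_out - E_in
= 528.59 - 114.9
= 413.6900 MJ

413.6900 MJ


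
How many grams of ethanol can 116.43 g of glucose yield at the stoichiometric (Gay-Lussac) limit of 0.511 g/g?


Theoretical ethanol yield: m_EtOH = 0.511 * m_glucose
m_EtOH = 0.511 * 116.43 = 59.4957 g

59.4957 g


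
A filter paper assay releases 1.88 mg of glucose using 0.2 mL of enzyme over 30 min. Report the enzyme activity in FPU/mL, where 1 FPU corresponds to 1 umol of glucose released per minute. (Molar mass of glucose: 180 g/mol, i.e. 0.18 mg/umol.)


Activity = glucose_mg / (0.18 mg/umol * V_mL * t_min)
= 1.88 / (0.18 * 0.2 * 30)
= 1.7407 FPU/mL

1.7407 FPU/mL


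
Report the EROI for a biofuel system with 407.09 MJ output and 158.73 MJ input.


EROI = E_out / E_in
= 407.09 / 158.73
= 2.5647

2.5647


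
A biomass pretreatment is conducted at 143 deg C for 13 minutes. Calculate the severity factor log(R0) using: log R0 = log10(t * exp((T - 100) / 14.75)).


logR0 = log10(t * exp((T - 100) / 14.75))
= log10(13 * exp((143 - 100) / 14.75))
= 2.3800

2.3800


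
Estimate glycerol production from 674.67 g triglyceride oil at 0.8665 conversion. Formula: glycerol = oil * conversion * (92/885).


glycerol = oil * conv * (92/885)
= 674.67 * 0.8665 * 92 / 885
= 60.7721 g

60.7721 g


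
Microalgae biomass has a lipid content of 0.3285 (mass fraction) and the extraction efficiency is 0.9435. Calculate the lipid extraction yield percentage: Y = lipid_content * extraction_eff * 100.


Y = lipid_content * extraction_eff * 100
= 0.3285 * 0.9435 * 100
= 30.9940%

30.9940%


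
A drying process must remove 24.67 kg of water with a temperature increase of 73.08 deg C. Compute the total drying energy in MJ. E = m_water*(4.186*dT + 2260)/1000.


E = m_water * (4.186 * dT + 2260) / 1000
= 24.67 * (4.186 * 73.08 + 2260) / 1000
= 63.3011 MJ

63.3011 MJ


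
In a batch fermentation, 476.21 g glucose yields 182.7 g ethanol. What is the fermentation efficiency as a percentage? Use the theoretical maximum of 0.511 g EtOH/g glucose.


Fermentation efficiency = (actual / (0.511 * glucose)) * 100
= (182.7 / (0.511 * 476.21)) * 100
= 75.0791%

75.0791%


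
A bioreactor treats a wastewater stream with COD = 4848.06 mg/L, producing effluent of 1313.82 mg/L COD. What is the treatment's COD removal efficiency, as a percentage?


eta = (COD_in - COD_out) / COD_in * 100
= (4848.06 - 1313.82) / 4848.06 * 100
= 72.9001%

72.9001%


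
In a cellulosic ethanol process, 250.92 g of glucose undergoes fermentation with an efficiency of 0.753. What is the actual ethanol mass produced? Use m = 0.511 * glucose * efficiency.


Actual ethanol: m = 0.511 * 250.92 * 0.753
m = 96.5498 g

96.5498 g


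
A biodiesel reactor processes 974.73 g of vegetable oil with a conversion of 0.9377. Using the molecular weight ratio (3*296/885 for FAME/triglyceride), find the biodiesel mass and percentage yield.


m_FAME = oil * conv * (3 * 296 / 885) = oil * conv * (888/885)
= 974.73 * 0.9377 * 888 / 885
= 917.1026 g
Y = m_FAME / oil * 100 = conv * (888/885) * 100
= 0.9377 * 888 / 885 * 100
= 94.09%

917.1026 g FAME; Y = 94.09%


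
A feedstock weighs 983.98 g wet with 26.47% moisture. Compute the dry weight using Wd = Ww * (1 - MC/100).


Wd = Ww * (1 - MC/100)
= 983.98 * (1 - 26.47/100)
= 723.5205 g

723.5205 g


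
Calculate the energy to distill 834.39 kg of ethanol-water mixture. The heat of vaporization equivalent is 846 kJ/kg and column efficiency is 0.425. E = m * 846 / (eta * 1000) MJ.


E = m * 846 / (eta * 1000)
= 834.39 * 846 / (0.425 * 1000)
= 1660.9269 MJ

1660.9269 MJ


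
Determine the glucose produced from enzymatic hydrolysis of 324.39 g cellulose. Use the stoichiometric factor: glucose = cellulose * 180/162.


glucose = cellulose * 180/162
= 324.39 * 180/162
= 360.4333 g

360.4333 g


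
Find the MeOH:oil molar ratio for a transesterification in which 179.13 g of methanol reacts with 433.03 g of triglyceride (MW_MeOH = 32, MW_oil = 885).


Molar ratio = n_MeOH / n_oil = (MeOH/32) / (oil/885) = (MeOH * 885) / (32 * oil)
= (179.13 * 885) / (32 * 433.03)
= 11.4405

11.4405


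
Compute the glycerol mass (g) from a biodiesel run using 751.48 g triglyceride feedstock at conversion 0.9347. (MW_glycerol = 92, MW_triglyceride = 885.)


glycerol = oil * conv * (92/885)
= 751.48 * 0.9347 * 92 / 885
= 73.0187 g

73.0187 g


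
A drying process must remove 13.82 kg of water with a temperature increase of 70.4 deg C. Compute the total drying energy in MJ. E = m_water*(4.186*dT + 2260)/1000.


E = m_water * (4.186 * dT + 2260) / 1000
= 13.82 * (4.186 * 70.4 + 2260) / 1000
= 35.3059 MJ

35.3059 MJ


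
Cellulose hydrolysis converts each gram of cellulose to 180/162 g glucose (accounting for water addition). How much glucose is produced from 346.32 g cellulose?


glucose = cellulose * 180/162
= 346.32 * 180/162
= 384.8000 g

384.8000 g


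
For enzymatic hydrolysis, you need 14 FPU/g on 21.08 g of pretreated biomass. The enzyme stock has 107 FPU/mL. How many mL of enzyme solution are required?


V = dosage * m_sub / activity
V = 14 * 21.08 / 107
V = 2.7581 mL

2.7581 mL


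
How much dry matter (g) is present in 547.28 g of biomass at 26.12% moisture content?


Wd = Ww * (1 - MC/100)
= 547.28 * (1 - 26.12/100)
= 404.3305 g

404.3305 g


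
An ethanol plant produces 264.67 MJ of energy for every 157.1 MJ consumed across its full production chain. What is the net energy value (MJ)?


NEV = E_out - E_in
= 264.67 - 157.1
= 107.5700 MJ

107.5700 MJ


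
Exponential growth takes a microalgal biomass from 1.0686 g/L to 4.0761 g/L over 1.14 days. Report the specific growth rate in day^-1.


mu = ln(X2/X1) / dt
= ln(4.0761/1.0686) / 1.14
= 1.1744 per day

1.1744 per day


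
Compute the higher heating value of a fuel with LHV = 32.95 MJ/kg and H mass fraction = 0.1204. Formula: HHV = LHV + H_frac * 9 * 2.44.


HHV = LHV + H_frac * 9 * 2.44
= 32.95 + 0.1204 * 9 * 2.44
= 35.5940 MJ/kg

35.5940 MJ/kg


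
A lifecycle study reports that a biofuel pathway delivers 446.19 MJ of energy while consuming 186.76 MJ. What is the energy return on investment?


EROI = E_out / E_in
= 446.19 / 186.76
= 2.3891

2.3891


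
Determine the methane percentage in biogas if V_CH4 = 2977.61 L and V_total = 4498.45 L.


CH4% = V_CH4 / V_total * 100
= 2977.61 / 4498.45 * 100
= 66.1919%

66.1919%


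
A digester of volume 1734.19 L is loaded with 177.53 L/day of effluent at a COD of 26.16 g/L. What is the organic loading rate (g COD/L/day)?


OLR = Q * S / V
= 177.53 * 26.16 / 1734.19
= 2.6780 g/L/day

2.6780 g/L/day


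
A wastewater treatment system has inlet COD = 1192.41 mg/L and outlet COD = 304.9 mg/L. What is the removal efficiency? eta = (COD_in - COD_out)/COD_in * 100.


eta = (COD_in - COD_out) / COD_in * 100
= (1192.41 - 304.9) / 1192.41 * 100
= 74.4299%

74.4299%


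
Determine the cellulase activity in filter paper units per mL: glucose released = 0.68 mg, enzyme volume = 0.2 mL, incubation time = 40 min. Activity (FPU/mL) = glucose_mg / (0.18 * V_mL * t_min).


Activity = glucose_mg / (0.18 mg/umol * V_mL * t_min)
= 0.68 / (0.18 * 0.2 * 40)
= 0.4722 FPU/mL

0.4722 FPU/mL


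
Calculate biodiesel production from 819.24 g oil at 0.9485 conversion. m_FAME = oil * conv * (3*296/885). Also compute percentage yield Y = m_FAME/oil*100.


m_FAME = oil * conv * (3 * 296 / 885) = oil * conv * (888/885)
= 819.24 * 0.9485 * 888 / 885
= 779.6832 g
Y = m_FAME / oil * 100 = conv * (888/885) * 100
= 0.9485 * 888 / 885 * 100
= 95.17%

779.6832 g FAME; Y = 95.17%


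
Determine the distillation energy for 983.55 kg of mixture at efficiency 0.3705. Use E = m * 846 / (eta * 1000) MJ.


E = m * 846 / (eta * 1000)
= 983.55 * 846 / (0.3705 * 1000)
= 2245.8389 MJ

2245.8389 MJ


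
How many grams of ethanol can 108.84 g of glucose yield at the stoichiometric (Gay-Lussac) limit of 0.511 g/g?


Theoretical ethanol yield: m_EtOH = 0.511 * m_glucose
m_EtOH = 0.511 * 108.84 = 55.6172 g

55.6172 g


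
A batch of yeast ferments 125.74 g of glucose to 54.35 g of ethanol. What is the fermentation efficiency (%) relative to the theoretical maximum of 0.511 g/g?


Fermentation efficiency = (actual / (0.511 * glucose)) * 100
= (54.35 / (0.511 * 125.74)) * 100
= 84.5873%

84.5873%


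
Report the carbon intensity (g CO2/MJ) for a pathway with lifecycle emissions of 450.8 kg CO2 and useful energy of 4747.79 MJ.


CI = CO2 * 1000 / E
= 450.8 * 1000 / 4747.79
= 94.9494 g CO2/MJ

94.9494 g CO2/MJ


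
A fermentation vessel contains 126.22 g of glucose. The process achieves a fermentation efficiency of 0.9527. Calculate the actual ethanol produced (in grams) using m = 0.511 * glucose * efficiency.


Actual ethanol: m = 0.511 * 126.22 * 0.9527
m = 61.4476 g

61.4476 g


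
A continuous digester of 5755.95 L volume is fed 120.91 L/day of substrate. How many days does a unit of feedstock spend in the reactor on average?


HRT = V / Q
= 5755.95 / 120.91
= 47.6052 days

47.6052 days


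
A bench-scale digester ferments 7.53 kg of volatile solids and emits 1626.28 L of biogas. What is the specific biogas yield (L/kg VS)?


Y = V / VS
= 1626.28 / 7.53
= 215.9734 L/kg VS

215.9734 L/kg VS


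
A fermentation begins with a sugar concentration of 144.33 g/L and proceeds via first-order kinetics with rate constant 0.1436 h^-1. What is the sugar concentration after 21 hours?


S = S0 * exp(-k * t)
S = 144.33 * exp(-0.1436 * 21)
S = 7.0745 g/L

7.0745 g/L


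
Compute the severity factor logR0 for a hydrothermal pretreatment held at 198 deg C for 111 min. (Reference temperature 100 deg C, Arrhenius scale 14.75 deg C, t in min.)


logR0 = log10(t * exp((T - 100) / 14.75))
= log10(111 * exp((198 - 100) / 14.75))
= 4.9308

4.9308


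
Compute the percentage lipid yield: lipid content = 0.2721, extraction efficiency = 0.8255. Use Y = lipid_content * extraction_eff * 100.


Y = lipid_content * extraction_eff * 100
= 0.2721 * 0.8255 * 100
= 22.4619%

22.4619%


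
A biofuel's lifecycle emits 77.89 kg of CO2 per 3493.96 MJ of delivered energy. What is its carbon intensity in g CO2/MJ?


CI = CO2 * 1000 / E
= 77.89 * 1000 / 3493.96
= 22.2928 g CO2/MJ

22.2928 g CO2/MJ


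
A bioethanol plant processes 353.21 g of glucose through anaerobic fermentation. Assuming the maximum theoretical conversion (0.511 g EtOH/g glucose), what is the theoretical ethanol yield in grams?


Theoretical ethanol yield: m_EtOH = 0.511 * m_glucose
m_EtOH = 0.511 * 353.21 = 180.4903 g

180.4903 g


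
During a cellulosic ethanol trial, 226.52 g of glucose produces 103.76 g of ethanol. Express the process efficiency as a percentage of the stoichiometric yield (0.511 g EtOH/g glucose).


Fermentation efficiency = (actual / (0.511 * glucose)) * 100
= (103.76 / (0.511 * 226.52)) * 100
= 89.6401%

89.6401%


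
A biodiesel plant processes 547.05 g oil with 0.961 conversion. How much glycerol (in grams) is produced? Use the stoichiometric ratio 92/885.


glycerol = oil * conv * (92/885)
= 547.05 * 0.961 * 92 / 885
= 54.6506 g

54.6506 g


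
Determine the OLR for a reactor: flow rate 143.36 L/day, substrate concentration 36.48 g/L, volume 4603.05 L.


OLR = Q * S / V
= 143.36 * 36.48 / 4603.05
= 1.1362 g/L/day

1.1362 g/L/day


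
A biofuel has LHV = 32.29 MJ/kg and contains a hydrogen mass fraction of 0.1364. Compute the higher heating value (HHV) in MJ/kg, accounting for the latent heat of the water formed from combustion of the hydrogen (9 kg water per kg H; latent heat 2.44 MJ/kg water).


HHV = LHV + H_frac * 9 * 2.44
= 32.29 + 0.1364 * 9 * 2.44
= 35.2853 MJ/kg

35.2853 MJ/kg


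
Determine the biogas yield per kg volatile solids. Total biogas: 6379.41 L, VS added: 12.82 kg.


Y = V / VS
= 6379.41 / 12.82
= 497.6139 L/kg VS

497.6139 L/kg VS


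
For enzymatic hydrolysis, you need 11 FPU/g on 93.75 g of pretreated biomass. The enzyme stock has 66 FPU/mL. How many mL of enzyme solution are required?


V = dosage * m_sub / activity
V = 11 * 93.75 / 66
V = 15.6250 mL

15.6250 mL


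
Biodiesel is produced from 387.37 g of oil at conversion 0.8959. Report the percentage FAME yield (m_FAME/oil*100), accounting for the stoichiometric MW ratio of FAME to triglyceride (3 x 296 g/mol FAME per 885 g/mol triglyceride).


m_FAME = oil * conv * (3 * 296 / 885) = oil * conv * (888/885)
= 387.37 * 0.8959 * 888 / 885
= 348.2212 g
Y = m_FAME / oil * 100 = conv * (888/885) * 100
= 0.8959 * 888 / 885 * 100
= 89.89%

89.89%


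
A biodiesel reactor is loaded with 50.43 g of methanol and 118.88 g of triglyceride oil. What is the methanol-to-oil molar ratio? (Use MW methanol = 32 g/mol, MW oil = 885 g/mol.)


Molar ratio = n_MeOH / n_oil = (MeOH/32) / (oil/885) = (MeOH * 885) / (32 * oil)
= (50.43 * 885) / (32 * 118.88)
= 11.7320

11.7320


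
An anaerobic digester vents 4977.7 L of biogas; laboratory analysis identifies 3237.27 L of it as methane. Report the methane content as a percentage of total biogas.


CH4% = V_CH4 / V_total * 100
= 3237.27 / 4977.7 * 100
= 65.0355%

65.0355%


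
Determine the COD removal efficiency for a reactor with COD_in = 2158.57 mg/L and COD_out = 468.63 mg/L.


eta = (COD_in - COD_out) / COD_in * 100
= (2158.57 - 468.63) / 2158.57 * 100
= 78.2898%

78.2898%


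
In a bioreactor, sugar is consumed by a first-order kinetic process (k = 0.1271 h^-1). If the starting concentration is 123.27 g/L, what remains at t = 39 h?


S = S0 * exp(-k * t)
S = 123.27 * exp(-0.1271 * 39)
S = 0.8672 g/L

0.8672 g/L


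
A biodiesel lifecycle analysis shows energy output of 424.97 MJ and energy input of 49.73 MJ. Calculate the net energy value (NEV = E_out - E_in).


NEV = E_out - E_in
= 424.97 - 49.73
= 375.2400 MJ

375.2400 MJ


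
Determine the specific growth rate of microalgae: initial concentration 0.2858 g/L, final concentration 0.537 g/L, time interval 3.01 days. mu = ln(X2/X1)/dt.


mu = ln(X2/X1) / dt
= ln(0.537/0.2858) / 3.01
= 0.2095 per day

0.2095 per day


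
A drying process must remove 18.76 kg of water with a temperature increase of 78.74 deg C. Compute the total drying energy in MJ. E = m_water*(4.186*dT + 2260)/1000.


E = m_water * (4.186 * dT + 2260) / 1000
= 18.76 * (4.186 * 78.74 + 2260) / 1000
= 48.5810 MJ

48.5810 MJ


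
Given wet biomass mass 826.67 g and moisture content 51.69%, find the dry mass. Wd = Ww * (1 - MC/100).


Wd = Ww * (1 - MC/100)
= 826.67 * (1 - 51.69/100)
= 399.3643 g

399.3643 g


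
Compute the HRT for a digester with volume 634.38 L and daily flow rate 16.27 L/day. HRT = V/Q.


HRT = V / Q
= 634.38 / 16.27
= 38.9908 days

38.9908 days


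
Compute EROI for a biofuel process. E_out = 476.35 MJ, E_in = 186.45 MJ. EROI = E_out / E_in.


EROI = E_out / E_in
= 476.35 / 186.45
= 2.5548

2.5548


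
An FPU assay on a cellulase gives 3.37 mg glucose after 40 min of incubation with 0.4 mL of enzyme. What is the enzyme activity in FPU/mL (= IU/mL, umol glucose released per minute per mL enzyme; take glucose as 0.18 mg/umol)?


Activity = glucose_mg / (0.18 mg/umol * V_mL * t_min)
= 3.37 / (0.18 * 0.4 * 40)
= 1.1701 FPU/mL

1.1701 FPU/mL


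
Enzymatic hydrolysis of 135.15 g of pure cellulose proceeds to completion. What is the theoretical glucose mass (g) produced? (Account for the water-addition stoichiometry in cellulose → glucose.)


glucose = cellulose * 180/162
= 135.15 * 180/162
= 150.1667 g

150.1667 g


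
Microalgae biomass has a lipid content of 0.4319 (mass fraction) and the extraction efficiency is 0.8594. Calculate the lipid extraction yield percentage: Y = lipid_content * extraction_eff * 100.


Y = lipid_content * extraction_eff * 100
= 0.4319 * 0.8594 * 100
= 37.1175%

37.1175%


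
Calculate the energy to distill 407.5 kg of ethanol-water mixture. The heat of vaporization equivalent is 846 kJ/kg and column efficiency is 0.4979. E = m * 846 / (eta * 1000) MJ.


E = m * 846 / (eta * 1000)
= 407.5 * 846 / (0.4979 * 1000)
= 692.3981 MJ

692.3981 MJ


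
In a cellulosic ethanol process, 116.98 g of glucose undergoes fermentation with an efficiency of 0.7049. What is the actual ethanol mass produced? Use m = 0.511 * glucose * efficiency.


Actual ethanol: m = 0.511 * 116.98 * 0.7049
m = 42.1367 g

42.1367 g


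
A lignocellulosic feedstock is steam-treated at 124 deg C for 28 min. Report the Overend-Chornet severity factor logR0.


logR0 = log10(t * exp((T - 100) / 14.75))
= log10(28 * exp((124 - 100) / 14.75))
= 2.1538

2.1538


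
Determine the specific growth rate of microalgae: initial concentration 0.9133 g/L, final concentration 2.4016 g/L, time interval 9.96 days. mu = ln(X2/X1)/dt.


mu = ln(X2/X1) / dt
= ln(2.4016/0.9133) / 9.96
= 0.0971 per day

0.0971 per day


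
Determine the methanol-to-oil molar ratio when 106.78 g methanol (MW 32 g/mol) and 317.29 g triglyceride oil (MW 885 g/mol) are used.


Molar ratio = n_MeOH / n_oil = (MeOH/32) / (oil/885) = (MeOH * 885) / (32 * oil)
= (106.78 * 885) / (32 * 317.29)
= 9.3074

9.3074


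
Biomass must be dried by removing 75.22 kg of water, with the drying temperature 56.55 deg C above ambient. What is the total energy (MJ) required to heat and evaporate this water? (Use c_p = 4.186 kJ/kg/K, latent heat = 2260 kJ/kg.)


E = m_water * (4.186 * dT + 2260) / 1000
= 75.22 * (4.186 * 56.55 + 2260) / 1000
= 187.8032 MJ

187.8032 MJ


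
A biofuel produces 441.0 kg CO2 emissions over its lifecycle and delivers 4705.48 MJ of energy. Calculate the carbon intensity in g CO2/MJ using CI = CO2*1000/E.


CI = CO2 * 1000 / E
= 441.0 * 1000 / 4705.48
= 93.7205 g CO2/MJ

93.7205 g CO2/MJ


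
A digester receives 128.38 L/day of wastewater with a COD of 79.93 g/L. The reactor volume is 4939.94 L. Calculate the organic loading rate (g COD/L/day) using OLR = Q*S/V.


OLR = Q * S / V
= 128.38 * 79.93 / 4939.94
= 2.0772 g/L/day

2.0772 g/L/day


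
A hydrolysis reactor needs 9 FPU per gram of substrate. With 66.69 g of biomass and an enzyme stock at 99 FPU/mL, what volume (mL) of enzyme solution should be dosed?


V = dosage * m_sub / activity
V = 9 * 66.69 / 99
V = 6.0627 mL

6.0627 mL


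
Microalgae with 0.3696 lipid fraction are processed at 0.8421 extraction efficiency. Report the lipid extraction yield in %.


Y = lipid_content * extraction_eff * 100
= 0.3696 * 0.8421 * 100
= 31.1240%

31.1240%


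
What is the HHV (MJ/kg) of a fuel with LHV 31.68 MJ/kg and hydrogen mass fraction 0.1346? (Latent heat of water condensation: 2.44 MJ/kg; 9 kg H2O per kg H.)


HHV = LHV + H_frac * 9 * 2.44
= 31.68 + 0.1346 * 9 * 2.44
= 34.6358 MJ/kg

34.6358 MJ/kg


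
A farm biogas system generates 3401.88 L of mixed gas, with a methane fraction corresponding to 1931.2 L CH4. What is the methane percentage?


CH4% = V_CH4 / V_total * 100
= 1931.2 / 3401.88 * 100
= 56.7686%

56.7686%


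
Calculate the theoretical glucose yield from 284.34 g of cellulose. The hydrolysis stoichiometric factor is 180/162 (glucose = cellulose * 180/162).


glucose = cellulose * 180/162
= 284.34 * 180/162
= 315.9333 g

315.9333 g


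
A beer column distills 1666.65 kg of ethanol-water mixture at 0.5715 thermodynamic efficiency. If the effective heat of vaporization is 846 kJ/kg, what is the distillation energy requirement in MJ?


E = m * 846 / (eta * 1000)
= 1666.65 * 846 / (0.5715 * 1000)
= 2467.1669 MJ

2467.1669 MJ


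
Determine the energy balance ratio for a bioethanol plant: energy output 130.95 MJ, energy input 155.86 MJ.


EROI = E_out / E_in
= 130.95 / 155.86
= 0.8402

0.8402


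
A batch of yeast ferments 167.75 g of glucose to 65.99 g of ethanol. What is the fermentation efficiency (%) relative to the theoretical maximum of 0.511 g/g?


Fermentation efficiency = (actual / (0.511 * glucose)) * 100
= (65.99 / (0.511 * 167.75)) * 100
= 76.9830%

76.9830%


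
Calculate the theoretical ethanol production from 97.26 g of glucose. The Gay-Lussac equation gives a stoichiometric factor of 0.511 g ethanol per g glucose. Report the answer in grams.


Theoretical ethanol yield: m_EtOH = 0.511 * m_glucose
m_EtOH = 0.511 * 97.26 = 49.6999 g

49.6999 g


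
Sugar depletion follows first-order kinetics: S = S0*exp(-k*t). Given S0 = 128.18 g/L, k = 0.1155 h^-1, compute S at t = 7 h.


S = S0 * exp(-k * t)
S = 128.18 * exp(-0.1155 * 7)
S = 57.1075 g/L

57.1075 g/L


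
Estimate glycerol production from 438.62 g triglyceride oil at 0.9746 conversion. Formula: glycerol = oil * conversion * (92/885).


glycerol = oil * conv * (92/885)
= 438.62 * 0.9746 * 92 / 885
= 44.4385 g

44.4385 g


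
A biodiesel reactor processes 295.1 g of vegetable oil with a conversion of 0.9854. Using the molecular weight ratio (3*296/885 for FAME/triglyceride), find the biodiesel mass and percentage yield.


m_FAME = oil * conv * (3 * 296 / 885) = oil * conv * (888/885)
= 295.1 * 0.9854 * 888 / 885
= 291.7773 g
Y = m_FAME / oil * 100 = conv * (888/885) * 100
= 0.9854 * 888 / 885 * 100
= 98.87%

291.7773 g FAME; Y = 98.87%


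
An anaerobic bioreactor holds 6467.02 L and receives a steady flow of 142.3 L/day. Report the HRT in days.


HRT = V / Q
= 6467.02 / 142.3
= 45.4464 days

45.4464 days


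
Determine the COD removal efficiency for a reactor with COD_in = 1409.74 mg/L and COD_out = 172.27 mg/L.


eta = (COD_in - COD_out) / COD_in * 100
= (1409.74 - 172.27) / 1409.74 * 100
= 87.7800%

87.7800%


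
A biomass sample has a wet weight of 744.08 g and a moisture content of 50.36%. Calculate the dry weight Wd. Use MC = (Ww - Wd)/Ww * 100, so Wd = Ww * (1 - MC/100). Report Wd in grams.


Wd = Ww * (1 - MC/100)
= 744.08 * (1 - 50.36/100)
= 369.3613 g

369.3613 g


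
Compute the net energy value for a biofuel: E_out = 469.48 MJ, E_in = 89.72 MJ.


NEV = E_out - E_in
= 469.48 - 89.72
= 379.7600 MJ

379.7600 MJ


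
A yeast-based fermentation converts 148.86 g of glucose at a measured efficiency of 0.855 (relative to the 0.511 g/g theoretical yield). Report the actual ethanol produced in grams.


Actual ethanol: m = 0.511 * 148.86 * 0.855
m = 65.0377 g

65.0377 g


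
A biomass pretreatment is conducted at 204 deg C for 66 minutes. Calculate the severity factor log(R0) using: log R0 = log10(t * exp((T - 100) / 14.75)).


logR0 = log10(t * exp((T - 100) / 14.75))
= log10(66 * exp((204 - 100) / 14.75))
= 4.8817

4.8817


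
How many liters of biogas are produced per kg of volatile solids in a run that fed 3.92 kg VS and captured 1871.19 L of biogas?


Y = V / VS
= 1871.19 / 3.92
= 477.3444 L/kg VS

477.3444 L/kg VS


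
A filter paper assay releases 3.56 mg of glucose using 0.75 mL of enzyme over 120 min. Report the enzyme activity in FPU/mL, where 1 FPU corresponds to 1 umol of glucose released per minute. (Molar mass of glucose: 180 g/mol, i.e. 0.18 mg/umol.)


Activity = glucose_mg / (0.18 mg/umol * V_mL * t_min)
= 3.56 / (0.18 * 0.75 * 120)
= 0.2198 FPU/mL

0.2198 FPU/mL


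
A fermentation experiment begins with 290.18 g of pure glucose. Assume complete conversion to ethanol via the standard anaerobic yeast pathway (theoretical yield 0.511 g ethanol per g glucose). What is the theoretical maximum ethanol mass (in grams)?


Theoretical ethanol yield: m_EtOH = 0.511 * m_glucose
m_EtOH = 0.511 * 290.18 = 148.2820 g

148.2820 g


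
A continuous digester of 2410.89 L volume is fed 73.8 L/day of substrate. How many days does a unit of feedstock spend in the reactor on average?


HRT = V / Q
= 2410.89 / 73.8
= 32.6679 days

32.6679 days


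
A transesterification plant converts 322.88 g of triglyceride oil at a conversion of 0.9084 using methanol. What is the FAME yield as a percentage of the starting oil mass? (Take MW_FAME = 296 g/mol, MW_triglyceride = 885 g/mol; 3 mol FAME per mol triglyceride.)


m_FAME = oil * conv * (3 * 296 / 885) = oil * conv * (888/885)
= 322.88 * 0.9084 * 888 / 885
= 294.2984 g
Y = m_FAME / oil * 100 = conv * (888/885) * 100
= 0.9084 * 888 / 885 * 100
= 91.15%

91.15%


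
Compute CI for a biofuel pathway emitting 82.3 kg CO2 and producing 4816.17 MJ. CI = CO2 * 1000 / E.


CI = CO2 * 1000 / E
= 82.3 * 1000 / 4816.17
= 17.0883 g CO2/MJ

17.0883 g CO2/MJ


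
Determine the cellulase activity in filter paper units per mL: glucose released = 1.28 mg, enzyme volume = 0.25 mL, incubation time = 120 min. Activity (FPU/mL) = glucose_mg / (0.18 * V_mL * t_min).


Activity = glucose_mg / (0.18 mg/umol * V_mL * t_min)
= 1.28 / (0.18 * 0.25 * 120)
= 0.2370 FPU/mL

0.2370 FPU/mL


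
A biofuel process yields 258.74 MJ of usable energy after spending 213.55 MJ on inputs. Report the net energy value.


NEV = E_out - E_in
= 258.74 - 213.55
= 45.1900 MJ

45.1900 MJ


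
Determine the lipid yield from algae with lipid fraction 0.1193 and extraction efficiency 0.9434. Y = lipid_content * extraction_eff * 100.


Y = lipid_content * extraction_eff * 100
= 0.1193 * 0.9434 * 100
= 11.2548%

11.2548%


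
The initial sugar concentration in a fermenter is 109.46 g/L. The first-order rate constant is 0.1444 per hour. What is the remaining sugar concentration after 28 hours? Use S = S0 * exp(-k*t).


S = S0 * exp(-k * t)
S = 109.46 * exp(-0.1444 * 28)
S = 1.9201 g/L

1.9201 g/L


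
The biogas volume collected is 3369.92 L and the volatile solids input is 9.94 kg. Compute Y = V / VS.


Y = V / VS
= 3369.92 / 9.94
= 339.0262 L/kg VS

339.0262 L/kg VS


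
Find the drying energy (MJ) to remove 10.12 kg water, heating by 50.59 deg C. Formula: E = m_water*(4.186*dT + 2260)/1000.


E = m_water * (4.186 * dT + 2260) / 1000
= 10.12 * (4.186 * 50.59 + 2260) / 1000
= 25.0143 MJ

25.0143 MJ


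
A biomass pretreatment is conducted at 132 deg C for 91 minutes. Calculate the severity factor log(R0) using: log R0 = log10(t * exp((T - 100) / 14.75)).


logR0 = log10(t * exp((T - 100) / 14.75))
= log10(91 * exp((132 - 100) / 14.75))
= 2.9012

2.9012


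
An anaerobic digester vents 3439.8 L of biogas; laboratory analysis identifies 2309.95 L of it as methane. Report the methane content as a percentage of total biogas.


CH4% = V_CH4 / V_total * 100
= 2309.95 / 3439.8 * 100
= 67.1536%

67.1536%


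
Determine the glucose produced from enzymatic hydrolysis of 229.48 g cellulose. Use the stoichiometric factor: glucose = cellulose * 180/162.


glucose = cellulose * 180/162
= 229.48 * 180/162
= 254.9778 g

254.9778 g


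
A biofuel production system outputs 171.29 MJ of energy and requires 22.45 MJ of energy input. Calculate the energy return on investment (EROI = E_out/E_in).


EROI = E_out / E_in
= 171.29 / 22.45
= 7.6298

7.6298


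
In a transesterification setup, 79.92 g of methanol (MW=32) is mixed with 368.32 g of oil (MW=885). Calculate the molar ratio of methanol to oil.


Molar ratio = n_MeOH / n_oil = (MeOH/32) / (oil/885) = (MeOH * 885) / (32 * oil)
= (79.92 * 885) / (32 * 368.32)
= 6.0010

6.0010


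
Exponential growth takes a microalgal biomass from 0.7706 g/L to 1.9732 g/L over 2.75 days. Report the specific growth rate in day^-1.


mu = ln(X2/X1) / dt
= ln(1.9732/0.7706) / 2.75
= 0.3419 per day

0.3419 per day


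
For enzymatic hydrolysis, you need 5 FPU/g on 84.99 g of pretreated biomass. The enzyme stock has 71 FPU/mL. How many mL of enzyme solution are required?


V = dosage * m_sub / activity
V = 5 * 84.99 / 71
V = 5.9852 mL

5.9852 mL


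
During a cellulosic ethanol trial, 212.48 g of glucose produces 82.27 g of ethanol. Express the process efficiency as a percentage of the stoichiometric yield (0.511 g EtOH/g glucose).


Fermentation efficiency = (actual / (0.511 * glucose)) * 100
= (82.27 / (0.511 * 212.48)) * 100
= 75.7709%

75.7709%


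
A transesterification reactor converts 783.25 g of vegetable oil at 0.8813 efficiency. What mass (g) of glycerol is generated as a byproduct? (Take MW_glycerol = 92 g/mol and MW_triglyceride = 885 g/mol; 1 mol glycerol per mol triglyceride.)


glycerol = oil * conv * (92/885)
= 783.25 * 0.8813 * 92 / 885
= 71.7577 g

71.7577 g


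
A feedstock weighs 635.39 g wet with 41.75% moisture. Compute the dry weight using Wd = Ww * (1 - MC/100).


Wd = Ww * (1 - MC/100)
= 635.39 * (1 - 41.75/100)
= 370.1147 g

370.1147 g


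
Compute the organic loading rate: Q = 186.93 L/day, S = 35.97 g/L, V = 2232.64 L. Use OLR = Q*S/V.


OLR = Q * S / V
= 186.93 * 35.97 / 2232.64
= 3.0116 g/L/day

3.0116 g/L/day


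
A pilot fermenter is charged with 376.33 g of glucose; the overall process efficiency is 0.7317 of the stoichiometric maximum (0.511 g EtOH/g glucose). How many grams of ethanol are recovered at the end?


Actual ethanol: m = 0.511 * 376.33 * 0.7317
m = 140.7093 g

140.7093 g


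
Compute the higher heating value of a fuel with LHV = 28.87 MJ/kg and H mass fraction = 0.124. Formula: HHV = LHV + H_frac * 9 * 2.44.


HHV = LHV + H_frac * 9 * 2.44
= 28.87 + 0.124 * 9 * 2.44
= 31.5930 MJ/kg

31.5930 MJ/kg


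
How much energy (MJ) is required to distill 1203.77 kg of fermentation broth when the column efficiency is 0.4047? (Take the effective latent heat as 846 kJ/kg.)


E = m * 846 / (eta * 1000)
= 1203.77 * 846 / (0.4047 * 1000)
= 2516.4058 MJ

2516.4058 MJ


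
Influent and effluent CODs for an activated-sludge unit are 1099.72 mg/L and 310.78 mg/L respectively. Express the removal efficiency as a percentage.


eta = (COD_in - COD_out) / COD_in * 100
= (1099.72 - 310.78) / 1099.72 * 100
= 71.7401%

71.7401%


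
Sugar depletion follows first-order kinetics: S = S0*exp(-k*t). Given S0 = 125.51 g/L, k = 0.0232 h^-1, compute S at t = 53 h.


S = S0 * exp(-k * t)
S = 125.51 * exp(-0.0232 * 53)
S = 36.7003 g/L

36.7003 g/L


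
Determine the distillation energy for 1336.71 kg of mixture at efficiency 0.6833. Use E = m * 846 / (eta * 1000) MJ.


E = m * 846 / (eta * 1000)
= 1336.71 * 846 / (0.6833 * 1000)
= 1654.9929 MJ

1654.9929 MJ


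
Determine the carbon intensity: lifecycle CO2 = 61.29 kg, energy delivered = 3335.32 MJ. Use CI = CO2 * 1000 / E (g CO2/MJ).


CI = CO2 * 1000 / E
= 61.29 * 1000 / 3335.32
= 18.3760 g CO2/MJ

18.3760 g CO2/MJ


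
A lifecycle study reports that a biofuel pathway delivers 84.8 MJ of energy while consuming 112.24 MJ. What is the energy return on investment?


EROI = E_out / E_in
= 84.8 / 112.24
= 0.7555

0.7555


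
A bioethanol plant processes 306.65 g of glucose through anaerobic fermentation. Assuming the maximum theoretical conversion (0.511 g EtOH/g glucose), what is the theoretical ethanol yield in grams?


Theoretical ethanol yield: m_EtOH = 0.511 * m_glucose
m_EtOH = 0.511 * 306.65 = 156.6981 g

156.6981 g


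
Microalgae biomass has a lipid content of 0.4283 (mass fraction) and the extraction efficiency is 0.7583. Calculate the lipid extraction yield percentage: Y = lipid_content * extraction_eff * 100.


Y = lipid_content * extraction_eff * 100
= 0.4283 * 0.7583 * 100
= 32.4780%

32.4780%


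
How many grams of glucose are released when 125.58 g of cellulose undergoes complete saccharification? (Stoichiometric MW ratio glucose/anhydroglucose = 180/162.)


glucose = cellulose * 180/162
= 125.58 * 180/162
= 139.5333 g

139.5333 g


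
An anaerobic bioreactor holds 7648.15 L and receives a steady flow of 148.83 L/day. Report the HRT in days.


HRT = V / Q
= 7648.15 / 148.83
= 51.3885 days

51.3885 days


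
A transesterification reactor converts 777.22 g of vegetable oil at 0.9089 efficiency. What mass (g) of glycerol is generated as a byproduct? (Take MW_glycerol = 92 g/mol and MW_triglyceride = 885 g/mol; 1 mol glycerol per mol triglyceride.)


glycerol = oil * conv * (92/885)
= 777.22 * 0.9089 * 92 / 885
= 73.4353 g

73.4353 g


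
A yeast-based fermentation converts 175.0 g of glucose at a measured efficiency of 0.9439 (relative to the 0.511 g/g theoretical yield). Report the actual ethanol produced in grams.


Actual ethanol: m = 0.511 * 175.0 * 0.9439
m = 84.4083 g

84.4083 g


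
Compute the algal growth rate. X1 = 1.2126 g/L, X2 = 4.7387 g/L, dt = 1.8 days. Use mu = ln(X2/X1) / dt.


mu = ln(X2/X1) / dt
= ln(4.7387/1.2126) / 1.8
= 0.7572 per day

0.7572 per day


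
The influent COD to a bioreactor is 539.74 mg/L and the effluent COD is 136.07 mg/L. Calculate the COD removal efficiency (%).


eta = (COD_in - COD_out) / COD_in * 100
= (539.74 - 136.07) / 539.74 * 100
= 74.7897%

74.7897%


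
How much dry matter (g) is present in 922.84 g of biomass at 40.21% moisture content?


Wd = Ww * (1 - MC/100)
= 922.84 * (1 - 40.21/100)
= 551.7660 g

551.7660 g


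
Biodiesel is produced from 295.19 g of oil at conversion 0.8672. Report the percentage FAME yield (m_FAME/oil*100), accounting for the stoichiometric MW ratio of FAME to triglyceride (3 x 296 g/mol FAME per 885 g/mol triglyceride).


m_FAME = oil * conv * (3 * 296 / 885) = oil * conv * (888/885)
= 295.19 * 0.8672 * 888 / 885
= 256.8565 g
Y = m_FAME / oil * 100 = conv * (888/885) * 100
= 0.8672 * 888 / 885 * 100
= 87.01%

87.01%


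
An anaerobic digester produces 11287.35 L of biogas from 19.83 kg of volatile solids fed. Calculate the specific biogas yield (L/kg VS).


Y = V / VS
= 11287.35 / 19.83
= 569.2057 L/kg VS

569.2057 L/kg VS


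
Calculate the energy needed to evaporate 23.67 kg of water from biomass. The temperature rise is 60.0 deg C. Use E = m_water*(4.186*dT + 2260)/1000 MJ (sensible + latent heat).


E = m_water * (4.186 * dT + 2260) / 1000
= 23.67 * (4.186 * 60.0 + 2260) / 1000
= 59.4392 MJ

59.4392 MJ


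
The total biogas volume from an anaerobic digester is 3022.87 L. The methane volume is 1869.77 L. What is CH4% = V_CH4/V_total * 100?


CH4% = V_CH4 / V_total * 100
= 1869.77 / 3022.87 * 100
= 61.8541%

61.8541%


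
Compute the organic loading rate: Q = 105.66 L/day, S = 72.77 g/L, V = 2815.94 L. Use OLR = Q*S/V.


OLR = Q * S / V
= 105.66 * 72.77 / 2815.94
= 2.7305 g/L/day

2.7305 g/L/day
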